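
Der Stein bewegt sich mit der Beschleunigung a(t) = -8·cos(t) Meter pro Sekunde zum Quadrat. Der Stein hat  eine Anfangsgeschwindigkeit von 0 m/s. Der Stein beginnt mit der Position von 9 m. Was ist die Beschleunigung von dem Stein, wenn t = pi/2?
Mit a(t) = -8·cos(t) und Einsetzen von t = pi/2, finden wir a = 0.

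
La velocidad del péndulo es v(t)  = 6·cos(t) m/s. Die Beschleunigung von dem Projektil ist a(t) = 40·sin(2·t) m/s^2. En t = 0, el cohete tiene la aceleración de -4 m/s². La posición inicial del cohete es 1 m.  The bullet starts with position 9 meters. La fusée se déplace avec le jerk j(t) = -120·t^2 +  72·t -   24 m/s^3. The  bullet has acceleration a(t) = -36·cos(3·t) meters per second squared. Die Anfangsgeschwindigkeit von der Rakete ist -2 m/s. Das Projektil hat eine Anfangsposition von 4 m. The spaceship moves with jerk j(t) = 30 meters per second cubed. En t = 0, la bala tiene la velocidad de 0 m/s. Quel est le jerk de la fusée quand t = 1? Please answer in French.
Nous avons le jerk j(t) = -120·t^2 + 72·t - 24. En substituant t = 1: j(1) = -72.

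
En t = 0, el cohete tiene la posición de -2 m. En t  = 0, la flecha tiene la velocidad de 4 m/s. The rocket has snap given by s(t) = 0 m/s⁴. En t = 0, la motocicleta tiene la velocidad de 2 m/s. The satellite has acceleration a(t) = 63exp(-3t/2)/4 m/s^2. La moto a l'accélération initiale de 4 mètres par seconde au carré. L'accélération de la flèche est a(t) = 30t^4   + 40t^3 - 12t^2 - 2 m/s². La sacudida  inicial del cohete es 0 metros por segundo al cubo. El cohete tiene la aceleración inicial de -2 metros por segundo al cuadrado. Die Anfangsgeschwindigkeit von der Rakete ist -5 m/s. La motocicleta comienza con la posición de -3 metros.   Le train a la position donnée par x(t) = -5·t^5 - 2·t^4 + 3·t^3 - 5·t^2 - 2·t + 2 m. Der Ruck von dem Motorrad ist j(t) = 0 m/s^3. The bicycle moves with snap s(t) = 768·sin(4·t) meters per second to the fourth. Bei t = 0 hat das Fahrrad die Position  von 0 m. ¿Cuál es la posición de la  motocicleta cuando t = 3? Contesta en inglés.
Starting from jerk j(t) = 0, we take 3 integrals. The antiderivative of jerk, with a(0) = 4, gives acceleration: a(t) = 4. Integrating acceleration and using the initial condition v(0) = 2, we get v(t) = 4·t + 2. The antiderivative of velocity, with x(0) = -3, gives position: x(t) = 2·t^2 + 2·t - 3. From the given position equation x(t) = 2·t^2 + 2·t - 3, we substitute t = 3 to get x = 21.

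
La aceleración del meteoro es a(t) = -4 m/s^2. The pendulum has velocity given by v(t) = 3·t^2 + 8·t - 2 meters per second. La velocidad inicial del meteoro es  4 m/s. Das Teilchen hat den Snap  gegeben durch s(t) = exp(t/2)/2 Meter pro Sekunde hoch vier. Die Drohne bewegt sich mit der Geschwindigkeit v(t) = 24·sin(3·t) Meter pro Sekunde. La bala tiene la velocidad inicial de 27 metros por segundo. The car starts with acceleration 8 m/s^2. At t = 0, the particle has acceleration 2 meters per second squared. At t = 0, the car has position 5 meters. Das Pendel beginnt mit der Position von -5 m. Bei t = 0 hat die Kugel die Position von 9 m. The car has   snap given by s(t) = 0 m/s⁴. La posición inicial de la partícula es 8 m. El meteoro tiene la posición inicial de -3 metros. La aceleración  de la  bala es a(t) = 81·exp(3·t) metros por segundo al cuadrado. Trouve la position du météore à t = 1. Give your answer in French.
Pour résoudre ceci, nous devons prendre 2 intégrales de notre équation de l'accélération a(t) = -4. La primitive de l'accélération, avec v(0) = 4, donne la vitesse: v(t) = 4 - 4·t. L'intégrale de la vitesse est la position. En utilisant x(0) = -3, nous obtenons x(t) = -2·t^2 + 4·t - 3. En utilisant x(t) = -2·t^2 + 4·t - 3 et en substituant t = 1, nous trouvons x = -1.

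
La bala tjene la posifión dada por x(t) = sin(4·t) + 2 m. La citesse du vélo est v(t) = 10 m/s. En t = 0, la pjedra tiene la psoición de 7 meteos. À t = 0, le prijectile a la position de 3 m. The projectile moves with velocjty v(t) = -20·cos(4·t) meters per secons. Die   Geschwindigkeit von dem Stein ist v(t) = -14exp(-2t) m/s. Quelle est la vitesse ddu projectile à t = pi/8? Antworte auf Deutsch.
Aus der Gleichung für die Geschwindigkeit v(t) = -20·cos(4·t), setzen wir t = pi/8 ein und erhalten v = 0.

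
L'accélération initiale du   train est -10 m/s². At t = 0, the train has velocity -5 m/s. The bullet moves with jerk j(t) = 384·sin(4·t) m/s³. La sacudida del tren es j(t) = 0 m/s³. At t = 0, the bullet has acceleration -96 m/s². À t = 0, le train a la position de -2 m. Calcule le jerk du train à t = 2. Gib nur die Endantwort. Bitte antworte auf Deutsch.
Der Ruck bei t = 2 ist j = 0.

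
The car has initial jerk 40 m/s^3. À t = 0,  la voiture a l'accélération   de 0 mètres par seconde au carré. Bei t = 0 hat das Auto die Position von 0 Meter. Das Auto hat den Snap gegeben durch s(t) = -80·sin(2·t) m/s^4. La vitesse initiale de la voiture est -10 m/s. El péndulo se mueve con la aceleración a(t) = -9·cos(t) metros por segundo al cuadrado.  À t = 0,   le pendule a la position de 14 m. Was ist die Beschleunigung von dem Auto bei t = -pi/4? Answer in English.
To solve this, we need to take 2 integrals of our snap equation s(t) = -80·sin(2·t). The antiderivative of snap is jerk. Using j(0) = 40, we get j(t) = 40·cos(2·t). Taking ∫j(t)dt and applying a(0) = 0, we find a(t) = 20·sin(2·t). Using a(t) = 20·sin(2·t) and substituting t = -pi/4, we find a = -20.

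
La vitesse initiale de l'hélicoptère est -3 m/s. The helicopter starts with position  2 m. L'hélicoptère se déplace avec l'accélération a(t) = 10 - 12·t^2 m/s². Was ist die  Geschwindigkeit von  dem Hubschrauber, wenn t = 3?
Wir müssen unsere Gleichung für die Beschleunigung a(t) = 10 - 12·t^2 1-mal integrieren. Mit ∫a(t)dt und Anwendung von v(0) = -3, finden wir v(t) = -4·t^3 + 10·t - 3. Wir haben die Geschwindigkeit v(t) = -4·t^3 + 10·t - 3. Durch Einsetzen von t = 3: v(3) = -81.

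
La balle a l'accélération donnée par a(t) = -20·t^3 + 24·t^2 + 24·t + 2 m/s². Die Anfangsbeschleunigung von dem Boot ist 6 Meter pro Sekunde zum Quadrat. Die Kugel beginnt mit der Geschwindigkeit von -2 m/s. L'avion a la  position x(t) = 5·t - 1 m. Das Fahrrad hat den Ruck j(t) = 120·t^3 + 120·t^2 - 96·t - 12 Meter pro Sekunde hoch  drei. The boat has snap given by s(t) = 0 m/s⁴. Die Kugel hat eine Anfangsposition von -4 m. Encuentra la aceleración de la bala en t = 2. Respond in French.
De l'équation de l'accélération a(t) = -20·t^3 + 24·t^2 + 24·t + 2, nous substituons t = 2 pour obtenir a = -14.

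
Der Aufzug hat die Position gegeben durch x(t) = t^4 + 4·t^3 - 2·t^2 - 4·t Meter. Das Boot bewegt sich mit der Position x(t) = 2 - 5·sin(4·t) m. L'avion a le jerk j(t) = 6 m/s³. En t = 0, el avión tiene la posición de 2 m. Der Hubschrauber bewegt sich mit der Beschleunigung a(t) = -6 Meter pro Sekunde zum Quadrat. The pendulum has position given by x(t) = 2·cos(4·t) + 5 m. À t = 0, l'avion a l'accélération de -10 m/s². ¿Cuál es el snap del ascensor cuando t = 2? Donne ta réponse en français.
En partant de la position x(t) = t^4 + 4·t^3 - 2·t^2 - 4·t, nous prenons 4 dérivées. En prenant d/dt de x(t), nous trouvons v(t) = 4·t^3 + 12·t^2 - 4·t - 4. En prenant d/dt de v(t), nous trouvons a(t) = 12·t^2 + 24·t - 4. En dérivant l'accélération, nous obtenons le jerk: j(t) = 24·t + 24. En prenant d/dt de j(t), nous trouvons s(t) = 24. De l'équation du snap s(t) = 24, nous substituons t = 2 pour obtenir s = 24.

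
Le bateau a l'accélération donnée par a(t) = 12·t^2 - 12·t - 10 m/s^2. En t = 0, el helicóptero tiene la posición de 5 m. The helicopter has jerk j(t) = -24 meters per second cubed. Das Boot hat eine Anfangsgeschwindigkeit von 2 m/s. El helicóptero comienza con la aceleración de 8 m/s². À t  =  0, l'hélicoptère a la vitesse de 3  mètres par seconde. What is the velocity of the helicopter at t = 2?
Starting from jerk j(t) = -24, we take 2 antiderivatives. The antiderivative of jerk, with a(0) = 8, gives acceleration: a(t) = 8 - 24·t. Integrating acceleration and using the initial condition v(0) = 3, we get v(t) = -12·t^2 + 8·t + 3. We have velocity v(t) = -12·t^2 + 8·t + 3. Substituting t = 2: v(2) = -29.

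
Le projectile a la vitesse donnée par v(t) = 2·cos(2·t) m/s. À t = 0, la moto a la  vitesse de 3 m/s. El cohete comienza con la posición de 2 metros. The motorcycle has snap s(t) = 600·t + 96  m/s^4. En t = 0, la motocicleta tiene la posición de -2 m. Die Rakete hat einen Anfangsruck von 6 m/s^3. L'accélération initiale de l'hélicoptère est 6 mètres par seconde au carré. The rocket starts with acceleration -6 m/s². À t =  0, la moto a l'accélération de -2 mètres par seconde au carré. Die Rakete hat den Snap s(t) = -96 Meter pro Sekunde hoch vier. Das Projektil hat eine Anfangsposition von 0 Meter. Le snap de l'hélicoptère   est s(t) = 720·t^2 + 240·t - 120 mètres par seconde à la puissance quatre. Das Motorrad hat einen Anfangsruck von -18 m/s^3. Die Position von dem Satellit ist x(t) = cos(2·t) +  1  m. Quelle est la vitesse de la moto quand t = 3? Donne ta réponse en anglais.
We need to integrate our snap equation s(t) = 600·t + 96 3 times. The antiderivative of snap is jerk. Using j(0) = -18, we get j(t) = 300·t^2 + 96·t - 18. The antiderivative of jerk, with a(0) = -2, gives acceleration: a(t) = 100·t^3 + 48·t^2 - 18·t - 2. Integrating acceleration and using the initial condition v(0) = 3, we get v(t) = 25·t^4 + 16·t^3 - 9·t^2 - 2·t + 3. Using v(t) = 25·t^4 + 16·t^3 - 9·t^2 - 2·t + 3 and substituting t = 3, we find v = 2373.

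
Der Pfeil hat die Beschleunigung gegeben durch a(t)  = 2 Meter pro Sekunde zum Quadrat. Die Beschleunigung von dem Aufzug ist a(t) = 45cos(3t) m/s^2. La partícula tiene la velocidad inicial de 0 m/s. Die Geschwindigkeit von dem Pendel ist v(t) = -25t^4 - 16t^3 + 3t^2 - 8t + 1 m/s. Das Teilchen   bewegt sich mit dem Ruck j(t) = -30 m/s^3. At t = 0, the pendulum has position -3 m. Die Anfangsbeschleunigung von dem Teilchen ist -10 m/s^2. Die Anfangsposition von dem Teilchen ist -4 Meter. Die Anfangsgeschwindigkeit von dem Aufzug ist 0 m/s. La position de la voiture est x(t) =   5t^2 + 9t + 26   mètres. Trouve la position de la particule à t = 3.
En partant du jerk j(t) = -30, nous prenons 3 primitives. La primitive du jerk est l'accélération. En utilisant a(0) = -10, nous obtenons a(t) = -30·t - 10. La primitive de l'accélération, avec v(0) = 0, donne la vitesse: v(t) = 5·t·(-3·t - 2). L'intégrale de la vitesse, avec x(0) = -4, donne la position: x(t) = -5·t^3 - 5·t^2 - 4. De l'équation de la position x(t) = -5·t^3 - 5·t^2 - 4, nous substituons t = 3 pour obtenir x = -184.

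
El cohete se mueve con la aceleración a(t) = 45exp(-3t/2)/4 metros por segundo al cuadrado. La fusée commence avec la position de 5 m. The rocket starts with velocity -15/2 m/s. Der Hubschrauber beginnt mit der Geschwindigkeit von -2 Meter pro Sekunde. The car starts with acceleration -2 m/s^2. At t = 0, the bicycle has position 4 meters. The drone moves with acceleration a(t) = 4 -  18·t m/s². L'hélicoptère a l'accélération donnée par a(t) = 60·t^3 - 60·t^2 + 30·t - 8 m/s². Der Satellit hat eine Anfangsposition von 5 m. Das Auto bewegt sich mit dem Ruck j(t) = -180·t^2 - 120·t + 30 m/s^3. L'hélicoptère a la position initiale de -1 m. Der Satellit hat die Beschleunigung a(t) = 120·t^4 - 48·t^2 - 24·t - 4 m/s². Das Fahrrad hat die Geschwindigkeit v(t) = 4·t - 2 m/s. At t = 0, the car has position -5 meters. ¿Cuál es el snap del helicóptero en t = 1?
Debemos derivar nuestra ecuación de la aceleración a(t) = 60·t^3 - 60·t^2 + 30·t - 8 2 veces. Tomando d/dt de a(t), encontramos j(t) = 180·t^2 - 120·t + 30. La derivada de la sacudida da el snap: s(t) = 360·t - 120. De la ecuación del snap s(t) = 360·t - 120, sustituimos t = 1 para obtener s = 240.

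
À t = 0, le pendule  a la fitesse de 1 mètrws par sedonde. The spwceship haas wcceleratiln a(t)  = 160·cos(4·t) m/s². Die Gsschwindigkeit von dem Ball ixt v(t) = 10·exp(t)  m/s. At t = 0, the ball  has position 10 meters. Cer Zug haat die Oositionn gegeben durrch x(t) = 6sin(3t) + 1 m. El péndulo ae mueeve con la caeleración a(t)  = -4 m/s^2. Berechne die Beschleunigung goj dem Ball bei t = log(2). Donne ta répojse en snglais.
Starting from velocity v(t) = 10·exp(t), we take 1 derivative. Differentiating velocity, we get acceleration: a(t) = 10·exp(t). From the given acceleration equation a(t) = 10·exp(t), we substitute t = log(2) to get a = 20.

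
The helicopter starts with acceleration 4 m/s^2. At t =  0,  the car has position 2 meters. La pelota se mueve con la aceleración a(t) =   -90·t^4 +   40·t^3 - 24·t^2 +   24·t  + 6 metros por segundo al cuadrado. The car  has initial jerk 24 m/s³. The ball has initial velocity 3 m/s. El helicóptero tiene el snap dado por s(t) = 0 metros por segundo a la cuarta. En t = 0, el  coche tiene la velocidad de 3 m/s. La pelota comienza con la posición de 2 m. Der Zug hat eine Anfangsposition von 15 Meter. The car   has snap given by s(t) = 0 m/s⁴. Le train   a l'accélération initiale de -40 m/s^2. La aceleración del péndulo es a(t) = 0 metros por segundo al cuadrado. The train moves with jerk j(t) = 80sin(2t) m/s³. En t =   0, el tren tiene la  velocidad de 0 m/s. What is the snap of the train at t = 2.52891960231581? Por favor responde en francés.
En partant du jerk j(t) = 80·sin(2·t), nous prenons 1 dérivée. En prenant d/dt de j(t), nous trouvons s(t) = 160·cos(2·t). Nous avons le snap s(t) = 160·cos(2·t). En substituant t = 2.52891960231581: s(2.52891960231581) = 54.1792540710211.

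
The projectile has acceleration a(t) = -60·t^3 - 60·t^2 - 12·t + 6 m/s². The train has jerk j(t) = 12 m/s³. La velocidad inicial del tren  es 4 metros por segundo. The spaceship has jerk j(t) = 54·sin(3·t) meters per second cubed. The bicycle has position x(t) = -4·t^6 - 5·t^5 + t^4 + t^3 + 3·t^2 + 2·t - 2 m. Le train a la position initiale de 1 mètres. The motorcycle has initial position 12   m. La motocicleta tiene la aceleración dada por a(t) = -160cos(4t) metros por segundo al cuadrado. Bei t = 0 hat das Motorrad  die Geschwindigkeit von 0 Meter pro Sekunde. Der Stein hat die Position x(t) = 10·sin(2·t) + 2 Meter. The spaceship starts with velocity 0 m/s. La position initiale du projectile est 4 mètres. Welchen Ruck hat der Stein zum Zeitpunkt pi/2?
Wir müssen unsere Gleichung für die Position x(t) = 10·sin(2·t) + 2 3-mal ableiten. Mit d/dt von x(t) finden wir v(t) = 20·cos(2·t). Mit d/dt von v(t) finden wir a(t) = -40·sin(2·t). Mit d/dt von a(t) finden wir j(t) = -80·cos(2·t). Wir haben den Ruck j(t) = -80·cos(2·t). Durch Einsetzen von t = pi/2: j(pi/2) = 80.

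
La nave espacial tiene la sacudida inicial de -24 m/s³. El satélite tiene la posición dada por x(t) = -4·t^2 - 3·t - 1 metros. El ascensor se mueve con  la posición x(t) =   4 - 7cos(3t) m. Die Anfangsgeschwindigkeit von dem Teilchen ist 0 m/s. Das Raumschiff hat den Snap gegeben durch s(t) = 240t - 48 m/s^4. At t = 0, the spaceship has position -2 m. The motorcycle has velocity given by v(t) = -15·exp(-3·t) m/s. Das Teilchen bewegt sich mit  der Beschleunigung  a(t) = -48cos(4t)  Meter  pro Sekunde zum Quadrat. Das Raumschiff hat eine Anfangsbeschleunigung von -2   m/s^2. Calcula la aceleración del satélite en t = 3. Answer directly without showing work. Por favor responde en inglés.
a(3) = -8.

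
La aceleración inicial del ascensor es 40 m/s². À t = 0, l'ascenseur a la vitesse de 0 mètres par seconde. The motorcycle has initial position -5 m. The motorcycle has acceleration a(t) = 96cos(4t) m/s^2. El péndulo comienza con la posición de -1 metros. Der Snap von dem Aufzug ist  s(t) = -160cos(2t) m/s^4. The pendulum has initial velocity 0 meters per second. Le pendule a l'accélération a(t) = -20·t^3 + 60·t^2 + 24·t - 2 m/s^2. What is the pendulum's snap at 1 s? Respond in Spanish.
Para resolver esto, necesitamos tomar 2 derivadas de nuestra ecuación de la aceleración a(t) = -20·t^3 + 60·t^2 + 24·t - 2. La derivada de la aceleración da la sacudida: j(t) = -60·t^2 + 120·t + 24. Tomando d/dt de j(t), encontramos s(t) = 120 - 120·t. Usando s(t) = 120 - 120·t y sustituyendo t = 1, encontramos s = 0.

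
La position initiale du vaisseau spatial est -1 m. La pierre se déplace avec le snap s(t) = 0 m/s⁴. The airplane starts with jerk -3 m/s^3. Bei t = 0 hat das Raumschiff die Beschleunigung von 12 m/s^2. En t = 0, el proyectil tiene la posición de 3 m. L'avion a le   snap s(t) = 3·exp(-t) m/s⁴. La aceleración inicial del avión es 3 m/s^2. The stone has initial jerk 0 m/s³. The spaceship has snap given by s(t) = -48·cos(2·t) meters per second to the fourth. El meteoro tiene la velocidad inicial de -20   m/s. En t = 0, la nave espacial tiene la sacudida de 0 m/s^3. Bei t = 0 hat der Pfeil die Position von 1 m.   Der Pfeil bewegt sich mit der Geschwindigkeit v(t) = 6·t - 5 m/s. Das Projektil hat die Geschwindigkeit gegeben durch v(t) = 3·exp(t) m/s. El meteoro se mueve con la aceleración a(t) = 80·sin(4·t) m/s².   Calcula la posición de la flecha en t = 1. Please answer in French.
Pour résoudre ceci, nous devons prendre 1 intégrale de notre équation de la vitesse v(t) = 6·t - 5. En prenant ∫v(t)dt et en appliquant x(0) = 1, nous trouvons x(t) = 3·t^2 - 5·t + 1. En utilisant x(t) = 3·t^2 - 5·t + 1 et en substituant t = 1, nous trouvons x = -1.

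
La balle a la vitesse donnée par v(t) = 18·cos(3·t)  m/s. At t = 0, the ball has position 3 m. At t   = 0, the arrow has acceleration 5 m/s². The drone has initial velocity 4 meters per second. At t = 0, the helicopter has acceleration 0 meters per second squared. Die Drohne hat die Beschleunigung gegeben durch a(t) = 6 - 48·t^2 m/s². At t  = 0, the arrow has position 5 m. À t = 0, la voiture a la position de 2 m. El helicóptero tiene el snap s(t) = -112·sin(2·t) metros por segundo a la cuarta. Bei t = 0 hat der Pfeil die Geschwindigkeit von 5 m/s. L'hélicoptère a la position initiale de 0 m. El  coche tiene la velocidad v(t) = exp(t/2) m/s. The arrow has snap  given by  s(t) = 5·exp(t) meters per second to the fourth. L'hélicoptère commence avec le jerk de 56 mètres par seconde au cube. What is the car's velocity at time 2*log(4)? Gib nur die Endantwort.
v(2*log(4)) = 4.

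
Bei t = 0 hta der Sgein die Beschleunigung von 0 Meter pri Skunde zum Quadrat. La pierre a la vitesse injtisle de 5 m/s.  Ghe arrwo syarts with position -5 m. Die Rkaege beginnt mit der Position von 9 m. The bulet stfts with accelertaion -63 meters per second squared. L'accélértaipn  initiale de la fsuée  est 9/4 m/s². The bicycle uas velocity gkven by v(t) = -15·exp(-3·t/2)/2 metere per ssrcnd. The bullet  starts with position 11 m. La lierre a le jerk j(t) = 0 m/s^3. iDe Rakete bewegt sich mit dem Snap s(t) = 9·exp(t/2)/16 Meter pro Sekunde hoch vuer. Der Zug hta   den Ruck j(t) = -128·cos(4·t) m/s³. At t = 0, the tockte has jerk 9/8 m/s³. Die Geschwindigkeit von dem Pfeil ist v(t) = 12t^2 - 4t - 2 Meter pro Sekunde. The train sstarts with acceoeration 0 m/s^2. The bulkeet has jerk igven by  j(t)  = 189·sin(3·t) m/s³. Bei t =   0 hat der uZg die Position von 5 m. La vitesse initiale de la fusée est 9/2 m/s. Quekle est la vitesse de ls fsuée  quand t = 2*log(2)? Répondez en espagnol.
Para resolver esto, necesitamos tomar 3 integrales de nuestra ecuación del snap s(t) = 9·exp(t/2)/16. Integrando el snap y usando la condición inicial j(0) = 9/8, obtenemos j(t) = 9·exp(t/2)/8. La antiderivada de la sacudida es la aceleración. Usando a(0) = 9/4, obtenemos a(t) = 9·exp(t/2)/4. Tomando ∫a(t)dt y aplicando v(0) = 9/2, encontramos v(t) = 9·exp(t/2)/2. Tenemos la velocidad v(t) = 9·exp(t/2)/2. Sustituyendo t = 2*log(2): v(2*log(2)) = 9.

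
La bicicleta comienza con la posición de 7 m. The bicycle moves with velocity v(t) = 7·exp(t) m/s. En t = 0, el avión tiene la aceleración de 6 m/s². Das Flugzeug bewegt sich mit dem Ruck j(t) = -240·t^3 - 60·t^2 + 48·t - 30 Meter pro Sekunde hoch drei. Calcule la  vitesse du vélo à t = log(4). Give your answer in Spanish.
De la ecuación de la velocidad v(t) = 7·exp(t), sustituimos t = log(4) para obtener v = 28.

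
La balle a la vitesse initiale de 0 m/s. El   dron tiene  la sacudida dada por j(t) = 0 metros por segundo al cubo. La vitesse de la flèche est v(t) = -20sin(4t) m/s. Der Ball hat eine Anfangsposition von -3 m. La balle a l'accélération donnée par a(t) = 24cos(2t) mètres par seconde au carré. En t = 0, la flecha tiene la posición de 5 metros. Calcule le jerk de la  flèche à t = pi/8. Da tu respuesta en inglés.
We must differentiate our velocity equation v(t) = -20·sin(4·t) 2 times. Taking d/dt of v(t), we find a(t) = -80·cos(4·t). The derivative of acceleration gives jerk: j(t) = 320·sin(4·t). Using j(t) = 320·sin(4·t) and substituting t = pi/8, we find j = 320.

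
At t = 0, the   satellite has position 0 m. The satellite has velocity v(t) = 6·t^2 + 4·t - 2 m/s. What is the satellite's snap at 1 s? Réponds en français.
Pour résoudre ceci, nous devons prendre 3 dérivées de notre équation de la vitesse v(t) = 6·t^2 + 4·t - 2. En dérivant la vitesse, nous obtenons l'accélération: a(t) = 12·t + 4. La dérivée de l'accélération donne le jerk: j(t) = 12. En prenant d/dt de j(t), nous trouvons s(t) = 0. En utilisant s(t) = 0 et en substituant t = 1, nous trouvons s = 0.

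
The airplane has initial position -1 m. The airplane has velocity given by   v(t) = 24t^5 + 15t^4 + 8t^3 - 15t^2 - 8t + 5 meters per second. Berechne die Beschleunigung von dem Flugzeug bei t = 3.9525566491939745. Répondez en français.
En partant de la vitesse v(t) = 24·t^5 + 15·t^4 + 8·t^3 - 15·t^2 - 8·t + 5, nous prenons 1 dérivée. En prenant d/dt de v(t), nous trouvons a(t) = 120·t^4 + 60·t^3 + 24·t^2 - 30·t - 8. En utilisant a(t) = 120·t^4 + 60·t^3 + 24·t^2 - 30·t - 8 et en substituant t = 3.9525566491939745, nous trouvons a = 33241.6114445735.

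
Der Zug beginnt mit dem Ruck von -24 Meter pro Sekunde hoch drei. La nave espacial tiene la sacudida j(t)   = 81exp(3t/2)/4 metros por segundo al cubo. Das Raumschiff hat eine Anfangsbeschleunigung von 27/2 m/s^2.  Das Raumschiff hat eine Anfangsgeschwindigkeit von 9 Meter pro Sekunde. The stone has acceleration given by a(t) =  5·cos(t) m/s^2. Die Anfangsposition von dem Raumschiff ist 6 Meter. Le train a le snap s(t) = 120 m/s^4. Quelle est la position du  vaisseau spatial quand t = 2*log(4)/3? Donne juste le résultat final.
x(2*log(4)/3) = 24.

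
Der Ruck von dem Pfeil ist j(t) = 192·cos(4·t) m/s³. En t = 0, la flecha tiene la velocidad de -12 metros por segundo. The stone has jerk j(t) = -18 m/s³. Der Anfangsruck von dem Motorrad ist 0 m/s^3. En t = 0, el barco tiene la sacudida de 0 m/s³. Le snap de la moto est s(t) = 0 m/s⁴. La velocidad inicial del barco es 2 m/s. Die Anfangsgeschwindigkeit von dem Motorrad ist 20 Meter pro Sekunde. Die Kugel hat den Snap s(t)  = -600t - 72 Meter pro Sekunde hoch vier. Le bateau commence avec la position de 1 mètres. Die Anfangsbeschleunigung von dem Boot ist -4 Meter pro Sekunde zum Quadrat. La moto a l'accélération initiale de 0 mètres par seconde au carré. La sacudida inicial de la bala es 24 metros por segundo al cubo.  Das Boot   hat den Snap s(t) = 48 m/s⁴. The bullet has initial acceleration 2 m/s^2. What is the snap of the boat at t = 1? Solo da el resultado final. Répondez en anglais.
s(1) = 48.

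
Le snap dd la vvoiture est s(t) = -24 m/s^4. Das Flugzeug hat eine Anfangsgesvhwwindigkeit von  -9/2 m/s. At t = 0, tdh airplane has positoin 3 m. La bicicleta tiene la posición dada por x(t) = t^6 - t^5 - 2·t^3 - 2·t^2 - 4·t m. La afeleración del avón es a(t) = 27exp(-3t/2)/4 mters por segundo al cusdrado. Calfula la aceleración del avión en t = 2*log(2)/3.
Usando a(t) = 27·exp(-3·t/2)/4 y sustituyendo t = 2*log(2)/3, encontramos a = 27/8.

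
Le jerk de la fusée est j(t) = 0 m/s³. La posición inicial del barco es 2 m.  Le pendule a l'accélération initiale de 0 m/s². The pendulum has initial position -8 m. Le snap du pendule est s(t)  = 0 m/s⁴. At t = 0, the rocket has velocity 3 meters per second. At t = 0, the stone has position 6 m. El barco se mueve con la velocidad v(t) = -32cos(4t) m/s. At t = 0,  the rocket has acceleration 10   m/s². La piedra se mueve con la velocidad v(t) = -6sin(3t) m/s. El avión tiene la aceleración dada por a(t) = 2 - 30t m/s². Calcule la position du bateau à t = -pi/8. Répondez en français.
Pour résoudre ceci, nous devons prendre 1 intégrale de notre équation de la vitesse v(t) = -32·cos(4·t). L'intégrale de la vitesse, avec x(0) = 2, donne la position: x(t) = 2 - 8·sin(4·t). Nous avons la position x(t) = 2 - 8·sin(4·t). En substituant t = -pi/8: x(-pi/8) = 10.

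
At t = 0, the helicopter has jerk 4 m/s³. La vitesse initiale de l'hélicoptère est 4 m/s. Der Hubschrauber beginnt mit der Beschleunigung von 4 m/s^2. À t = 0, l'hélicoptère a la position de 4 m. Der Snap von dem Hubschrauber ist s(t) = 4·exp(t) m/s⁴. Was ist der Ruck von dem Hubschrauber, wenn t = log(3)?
Um dies zu lösen, müssen wir 1 Integral unserer Gleichung für den Snap s(t) = 4·exp(t) finden. Durch Integration von dem Snap und Verwendung der Anfangsbedingung j(0) = 4, erhalten wir j(t) = 4·exp(t). Mit j(t) = 4·exp(t) und Einsetzen von t = log(3), finden wir j = 12.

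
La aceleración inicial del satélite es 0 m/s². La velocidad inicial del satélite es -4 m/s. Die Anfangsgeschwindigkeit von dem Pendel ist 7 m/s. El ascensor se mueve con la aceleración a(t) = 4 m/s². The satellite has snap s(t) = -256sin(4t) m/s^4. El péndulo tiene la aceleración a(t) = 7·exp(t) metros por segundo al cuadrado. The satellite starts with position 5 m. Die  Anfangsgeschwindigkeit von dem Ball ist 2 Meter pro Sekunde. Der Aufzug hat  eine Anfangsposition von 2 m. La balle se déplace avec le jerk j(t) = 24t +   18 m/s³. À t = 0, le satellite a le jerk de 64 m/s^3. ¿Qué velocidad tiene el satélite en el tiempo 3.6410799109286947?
Para resolver esto, necesitamos tomar 3 integrales de nuestra ecuación del snap s(t) = -256·sin(4·t). La integral del snap, con j(0) = 64, da la sacudida: j(t) = 64·cos(4·t). Tomando ∫j(t)dt y aplicando a(0) = 0, encontramos a(t) = 16·sin(4·t). Tomando ∫a(t)dt y aplicando v(0) = -4, encontramos v(t) = -4·cos(4·t). De la ecuación de la velocidad v(t) = -4·cos(4·t), sustituimos t = 3.6410799109286947 para obtener v = 1.65712408107474.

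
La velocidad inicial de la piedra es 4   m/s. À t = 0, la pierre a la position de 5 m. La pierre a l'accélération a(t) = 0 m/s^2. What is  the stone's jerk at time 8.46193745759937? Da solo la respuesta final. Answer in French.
j(8.46193745759937) = 0.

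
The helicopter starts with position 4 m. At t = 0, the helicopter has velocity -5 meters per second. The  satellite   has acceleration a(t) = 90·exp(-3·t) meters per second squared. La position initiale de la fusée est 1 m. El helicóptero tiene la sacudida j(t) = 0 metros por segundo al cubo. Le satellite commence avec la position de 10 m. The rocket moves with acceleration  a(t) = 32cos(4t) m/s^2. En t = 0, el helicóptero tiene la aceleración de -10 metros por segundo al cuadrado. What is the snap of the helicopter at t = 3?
Starting from jerk j(t) = 0, we take 1 derivative. Differentiating jerk, we get snap: s(t) = 0. From the given snap equation s(t) = 0, we substitute t = 3 to get s = 0.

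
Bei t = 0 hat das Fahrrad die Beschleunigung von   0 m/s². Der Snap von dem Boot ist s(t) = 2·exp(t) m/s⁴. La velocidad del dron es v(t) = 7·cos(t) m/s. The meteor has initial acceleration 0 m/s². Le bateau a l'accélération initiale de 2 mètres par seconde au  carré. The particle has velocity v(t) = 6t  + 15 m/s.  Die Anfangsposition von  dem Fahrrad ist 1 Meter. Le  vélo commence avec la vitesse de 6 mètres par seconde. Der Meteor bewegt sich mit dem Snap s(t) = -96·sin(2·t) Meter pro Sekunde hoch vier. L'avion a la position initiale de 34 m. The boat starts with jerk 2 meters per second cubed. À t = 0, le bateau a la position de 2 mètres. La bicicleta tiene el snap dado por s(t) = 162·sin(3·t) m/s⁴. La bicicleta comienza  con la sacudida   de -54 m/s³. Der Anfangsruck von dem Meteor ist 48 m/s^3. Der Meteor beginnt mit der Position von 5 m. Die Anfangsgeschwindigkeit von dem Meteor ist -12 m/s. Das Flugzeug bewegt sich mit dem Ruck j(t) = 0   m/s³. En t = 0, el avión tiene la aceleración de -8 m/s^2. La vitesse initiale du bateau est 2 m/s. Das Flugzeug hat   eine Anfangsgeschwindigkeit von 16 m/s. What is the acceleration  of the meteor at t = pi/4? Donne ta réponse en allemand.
Wir müssen unsere Gleichung für den Snap s(t) = -96·sin(2·t) 2-mal integrieren. Mit ∫s(t)dt und Anwendung von j(0) = 48, finden wir j(t) = 48·cos(2·t). Mit ∫j(t)dt und Anwendung von a(0) = 0, finden wir a(t) = 24·sin(2·t). Mit a(t) = 24·sin(2·t) und Einsetzen von t = pi/4, finden wir a = 24.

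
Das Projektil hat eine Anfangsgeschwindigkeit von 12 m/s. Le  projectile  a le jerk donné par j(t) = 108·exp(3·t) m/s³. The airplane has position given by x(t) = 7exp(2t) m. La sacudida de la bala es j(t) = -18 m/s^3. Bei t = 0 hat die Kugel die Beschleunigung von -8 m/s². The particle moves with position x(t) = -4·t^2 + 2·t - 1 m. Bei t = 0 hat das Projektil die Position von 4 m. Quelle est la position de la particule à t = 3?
En utilisant x(t) = -4·t^2 + 2·t - 1 et en substituant t = 3, nous trouvons x = -31.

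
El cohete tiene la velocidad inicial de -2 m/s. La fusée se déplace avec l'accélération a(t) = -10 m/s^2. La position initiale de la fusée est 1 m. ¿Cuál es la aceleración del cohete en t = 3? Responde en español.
De la ecuación de la aceleración a(t) = -10, sustituimos t = 3 para obtener a = -10.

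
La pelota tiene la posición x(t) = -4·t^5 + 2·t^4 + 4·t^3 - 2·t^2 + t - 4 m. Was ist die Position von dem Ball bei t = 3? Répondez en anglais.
Using x(t) = -4·t^5 + 2·t^4 + 4·t^3 - 2·t^2 + t - 4 and substituting t = 3, we find x = -721.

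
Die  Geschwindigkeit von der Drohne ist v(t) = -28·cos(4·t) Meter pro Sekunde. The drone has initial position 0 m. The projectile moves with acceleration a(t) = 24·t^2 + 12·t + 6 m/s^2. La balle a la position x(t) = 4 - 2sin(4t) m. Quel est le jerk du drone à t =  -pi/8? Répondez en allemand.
Wir müssen unsere Gleichung für die Geschwindigkeit v(t) = -28·cos(4·t) 2-mal ableiten. Die Ableitung von der Geschwindigkeit ergibt die Beschleunigung: a(t) = 112·sin(4·t). Die Ableitung von der Beschleunigung ergibt den Ruck: j(t) = 448·cos(4·t). Mit j(t) = 448·cos(4·t) und Einsetzen von t = -pi/8, finden wir j = 0.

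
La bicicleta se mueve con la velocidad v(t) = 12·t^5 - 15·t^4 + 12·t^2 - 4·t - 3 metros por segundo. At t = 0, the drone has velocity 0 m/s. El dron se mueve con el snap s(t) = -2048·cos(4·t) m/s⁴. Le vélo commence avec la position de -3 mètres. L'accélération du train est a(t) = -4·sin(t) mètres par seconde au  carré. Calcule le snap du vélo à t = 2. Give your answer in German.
Ausgehend von der Geschwindigkeit v(t) = 12·t^5 - 15·t^4 + 12·t^2 - 4·t - 3, nehmen wir 3 Ableitungen. Mit d/dt von v(t) finden wir a(t) = 60·t^4 - 60·t^3 + 24·t - 4. Die Ableitung von der Beschleunigung ergibt den Ruck: j(t) = 240·t^3 - 180·t^2 + 24. Die Ableitung von dem Ruck ergibt den Snap: s(t) = 720·t^2 - 360·t. Mit s(t) = 720·t^2 - 360·t und Einsetzen von t = 2, finden wir s = 2160.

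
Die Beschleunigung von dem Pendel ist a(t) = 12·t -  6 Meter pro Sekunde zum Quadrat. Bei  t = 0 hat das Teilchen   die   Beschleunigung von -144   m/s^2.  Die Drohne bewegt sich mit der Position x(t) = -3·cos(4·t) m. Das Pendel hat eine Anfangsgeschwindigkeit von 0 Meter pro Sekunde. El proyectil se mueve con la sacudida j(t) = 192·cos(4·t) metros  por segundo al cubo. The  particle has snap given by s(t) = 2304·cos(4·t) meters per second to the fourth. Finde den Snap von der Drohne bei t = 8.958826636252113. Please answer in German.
Wir müssen unsere Gleichung für die Position x(t) = -3·cos(4·t) 4-mal ableiten. Die Ableitung von der Position ergibt die Geschwindigkeit: v(t) = 12·sin(4·t). Mit d/dt von v(t) finden wir a(t) = 48·cos(4·t). Die Ableitung von der Beschleunigung ergibt den Ruck: j(t) = -192·sin(4·t). Durch Ableiten von dem Ruck erhalten wir den Snap: s(t) = -768·cos(4·t). Mit s(t) = -768·cos(4·t) und Einsetzen von t = 8.958826636252113, finden wir s = 221.824707500081.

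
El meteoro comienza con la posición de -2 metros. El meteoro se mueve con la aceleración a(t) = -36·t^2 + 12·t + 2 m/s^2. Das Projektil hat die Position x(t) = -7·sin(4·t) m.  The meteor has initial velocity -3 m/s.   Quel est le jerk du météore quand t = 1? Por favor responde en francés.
En partant de l'accélération a(t) = -36·t^2 + 12·t + 2, nous prenons 1 dérivée. En prenant d/dt de a(t), nous trouvons j(t) = 12 - 72·t. Nous avons le jerk j(t) = 12 - 72·t. En substituant t = 1: j(1) = -60.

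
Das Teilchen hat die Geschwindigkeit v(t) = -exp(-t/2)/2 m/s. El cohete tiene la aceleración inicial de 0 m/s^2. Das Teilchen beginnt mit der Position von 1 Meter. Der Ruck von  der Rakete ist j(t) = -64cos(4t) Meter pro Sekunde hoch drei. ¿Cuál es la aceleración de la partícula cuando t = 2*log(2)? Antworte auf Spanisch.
Para resolver esto, necesitamos tomar 1 derivada de nuestra ecuación de la velocidad v(t) = -exp(-t/2)/2. La derivada de la velocidad da la aceleración: a(t) = exp(-t/2)/4. De la ecuación de la aceleración a(t) = exp(-t/2)/4, sustituimos t = 2*log(2) para obtener a = 1/8.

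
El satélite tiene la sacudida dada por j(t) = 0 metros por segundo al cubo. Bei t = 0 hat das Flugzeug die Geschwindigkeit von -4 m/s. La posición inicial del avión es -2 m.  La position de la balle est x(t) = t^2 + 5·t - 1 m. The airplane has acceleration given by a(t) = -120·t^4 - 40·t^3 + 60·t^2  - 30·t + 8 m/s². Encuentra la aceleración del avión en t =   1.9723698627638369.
Usando a(t) = -120·t^4 - 40·t^3 + 60·t^2 - 30·t + 8 y sustituyendo t = 1.9723698627638369, encontramos a = -1940.75519129424.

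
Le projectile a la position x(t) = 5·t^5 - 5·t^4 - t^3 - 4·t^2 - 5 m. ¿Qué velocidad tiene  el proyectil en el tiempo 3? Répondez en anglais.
To solve this, we need to take 1 derivative of our position equation x(t) = 5·t^5 - 5·t^4 - t^3 - 4·t^2 - 5. The derivative of position gives velocity: v(t) = 25·t^4 - 20·t^3 - 3·t^2 - 8·t. We have velocity v(t) = 25·t^4 - 20·t^3 - 3·t^2 - 8·t. Substituting t = 3: v(3) = 1434.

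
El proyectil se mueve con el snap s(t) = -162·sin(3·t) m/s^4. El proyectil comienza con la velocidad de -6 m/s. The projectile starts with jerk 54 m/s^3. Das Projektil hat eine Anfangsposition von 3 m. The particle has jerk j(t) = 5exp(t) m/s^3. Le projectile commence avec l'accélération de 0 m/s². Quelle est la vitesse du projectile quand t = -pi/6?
Pour résoudre ceci, nous devons prendre 3 primitives de notre équation du snap s(t) = -162·sin(3·t). En prenant ∫s(t)dt et en appliquant j(0) = 54, nous trouvons j(t) = 54·cos(3·t). La primitive du jerk, avec a(0) = 0, donne l'accélération: a(t) = 18·sin(3·t). La primitive de l'accélération, avec v(0) = -6, donne la vitesse: v(t) = -6·cos(3·t). Nous avons la vitesse v(t) = -6·cos(3·t). En substituant t = -pi/6: v(-pi/6) = 0.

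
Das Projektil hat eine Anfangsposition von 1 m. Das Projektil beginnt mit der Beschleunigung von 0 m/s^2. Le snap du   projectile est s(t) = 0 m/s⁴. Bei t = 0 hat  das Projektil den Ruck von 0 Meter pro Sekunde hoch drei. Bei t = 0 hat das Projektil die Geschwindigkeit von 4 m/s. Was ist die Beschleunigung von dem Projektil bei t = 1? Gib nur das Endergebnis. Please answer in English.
a(1) = 0.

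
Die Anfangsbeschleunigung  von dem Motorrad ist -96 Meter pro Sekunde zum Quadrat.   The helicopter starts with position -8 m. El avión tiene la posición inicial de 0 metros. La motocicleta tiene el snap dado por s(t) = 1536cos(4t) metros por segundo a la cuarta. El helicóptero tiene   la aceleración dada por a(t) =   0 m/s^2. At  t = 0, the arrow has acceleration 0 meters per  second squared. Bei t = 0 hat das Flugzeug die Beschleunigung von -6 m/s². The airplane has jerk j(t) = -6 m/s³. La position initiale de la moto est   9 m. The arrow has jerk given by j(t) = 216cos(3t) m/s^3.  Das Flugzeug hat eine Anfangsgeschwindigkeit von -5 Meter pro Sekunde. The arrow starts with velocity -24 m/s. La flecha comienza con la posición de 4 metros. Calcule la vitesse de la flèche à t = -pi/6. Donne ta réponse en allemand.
Ausgehend von dem Ruck j(t) = 216·cos(3·t), nehmen wir 2 Stammfunktionen. Das Integral von dem Ruck, mit a(0) = 0, ergibt die Beschleunigung: a(t) = 72·sin(3·t). Durch Integration von der Beschleunigung und Verwendung der Anfangsbedingung v(0) = -24, erhalten wir v(t) = -24·cos(3·t). Wir haben die Geschwindigkeit v(t) = -24·cos(3·t). Durch Einsetzen von t = -pi/6: v(-pi/6) = 0.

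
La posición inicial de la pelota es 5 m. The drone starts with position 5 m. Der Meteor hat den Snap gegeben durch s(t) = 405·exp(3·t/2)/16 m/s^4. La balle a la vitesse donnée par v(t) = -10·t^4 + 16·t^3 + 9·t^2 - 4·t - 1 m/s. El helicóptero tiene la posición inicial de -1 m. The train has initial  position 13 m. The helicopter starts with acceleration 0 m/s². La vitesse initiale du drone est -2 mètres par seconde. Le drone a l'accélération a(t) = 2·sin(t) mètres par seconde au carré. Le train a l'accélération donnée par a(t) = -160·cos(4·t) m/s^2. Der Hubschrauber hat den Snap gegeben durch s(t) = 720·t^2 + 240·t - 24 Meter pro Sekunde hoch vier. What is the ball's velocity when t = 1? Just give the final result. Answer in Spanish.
v(1) = 10.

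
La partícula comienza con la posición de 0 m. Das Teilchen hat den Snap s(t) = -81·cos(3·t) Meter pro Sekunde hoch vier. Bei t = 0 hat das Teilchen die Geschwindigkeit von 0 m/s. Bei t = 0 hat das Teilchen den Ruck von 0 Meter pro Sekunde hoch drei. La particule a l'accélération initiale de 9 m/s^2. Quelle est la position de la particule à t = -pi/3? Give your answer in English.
Starting from snap s(t) = -81·cos(3·t), we take 4 antiderivatives. The antiderivative of snap is jerk. Using j(0) = 0, we get j(t) = -27·sin(3·t). The antiderivative of jerk, with a(0) = 9, gives acceleration: a(t) = 9·cos(3·t). Taking ∫a(t)dt and applying v(0) = 0, we find v(t) = 3·sin(3·t). The integral of velocity is position. Using x(0) = 0, we get x(t) = 1 - cos(3·t). From the given position equation x(t) = 1 - cos(3·t), we substitute t = -pi/3 to get x = 2.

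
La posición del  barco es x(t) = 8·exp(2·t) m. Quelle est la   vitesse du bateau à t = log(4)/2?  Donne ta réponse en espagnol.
Partiendo de la posición x(t) = 8·exp(2·t), tomamos 1 derivada. Tomando d/dt de x(t), encontramos v(t) = 16·exp(2·t). De la ecuación de la velocidad v(t) = 16·exp(2·t), sustituimos t = log(4)/2 para obtener v = 64.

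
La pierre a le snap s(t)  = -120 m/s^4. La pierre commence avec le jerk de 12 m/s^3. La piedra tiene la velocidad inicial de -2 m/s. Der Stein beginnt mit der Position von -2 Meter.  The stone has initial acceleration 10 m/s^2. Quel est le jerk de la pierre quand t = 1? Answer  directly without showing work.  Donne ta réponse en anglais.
At t = 1, j = -108.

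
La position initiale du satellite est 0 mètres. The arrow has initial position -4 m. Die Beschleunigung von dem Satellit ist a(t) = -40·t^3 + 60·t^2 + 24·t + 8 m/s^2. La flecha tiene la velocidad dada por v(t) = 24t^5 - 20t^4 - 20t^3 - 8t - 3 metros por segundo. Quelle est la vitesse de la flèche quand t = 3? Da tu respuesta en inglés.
We have velocity v(t) = 24·t^5 - 20·t^4 - 20·t^3 - 8·t - 3. Substituting t = 3: v(3) = 3645.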